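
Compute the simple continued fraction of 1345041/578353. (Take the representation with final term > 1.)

[2; 3, 14, 9, 8, 12, 15]

1345041 = 2*578353 + 188335
578353 = 3*188335 + 13348
188335 = 14*13348 + 1463
13348 = 9*1463 + 181
1463 = 8*181 + 15
181 = 12*15 + 1
15 = 15*1 + 0  (stop)
So 1345041/578353 = [2; 3, 14, 9, 8, 12, 15].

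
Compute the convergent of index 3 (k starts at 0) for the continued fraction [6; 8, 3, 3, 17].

508/83

Using pₖ = aₖpₖ₋₁ + pₖ₋₂, qₖ = aₖqₖ₋₁ + qₖ₋₂ (with p₋₁=1, p₋₂=0, q₋₁=0, q₋₂=1):
  k=0: a=6, p=6, q=1
  k=1: a=8, p=49, q=8
  k=2: a=3, p=153, q=25
  k=3: a=3, p=508, q=83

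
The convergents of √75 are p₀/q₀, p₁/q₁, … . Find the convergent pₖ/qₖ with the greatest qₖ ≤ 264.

1351/156

√75 = [8; 1, 1, 1, 16, …] (period length 4).
Convergents:
  p_0/q_0 = 8/1
  p_1/q_1 = 9/1
  p_2/q_2 = 17/2
  p_3/q_3 = 26/3
  p_4/q_4 = 433/50
  p_5/q_5 = 459/53
  p_6/q_6 = 892/103
  p_7/q_7 = 1351/156
  p_8/q_8 = 22508/2599
q_7 = 156 ≤ 264 < 2599 = q_8, so the answer is 1351/156.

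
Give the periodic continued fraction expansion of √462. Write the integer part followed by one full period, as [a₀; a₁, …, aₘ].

[21; 2, 42]

a₀ = ⌊√462⌋ = 21.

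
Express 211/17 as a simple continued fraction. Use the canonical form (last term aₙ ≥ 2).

211 = 12·17 + 7
17 = 2·7 + 3
7 = 2·3 + 1
3 = 3·1 + 0  (stop)
So 211/17 = [12; 2, 2, 3].

[12; 2, 2, 3]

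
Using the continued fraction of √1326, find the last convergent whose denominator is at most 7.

182/5

√1326 = [36; 2, 2, 2, 2, 2, 72, …] (period length 6).
Convergents:
  p_0/q_0 = 36/1
  p_1/q_1 = 73/2
  p_2/q_2 = 182/5
  p_3/q_3 = 437/12
q_2 = 5 ≤ 7 < 12 = q_3, so the answer is 182/5.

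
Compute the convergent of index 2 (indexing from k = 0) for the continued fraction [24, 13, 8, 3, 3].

Using pₖ = aₖpₖ₋₁ + pₖ₋₂, qₖ = aₖqₖ₋₁ + qₖ₋₂ (with p₋₁=1, p₋₂=0, q₋₁=0, q₋₂=1):
  k=0: a=24, p=24, q=1
  k=1: a=13, p=313, q=13
  k=2: a=8, p=2528, q=105

2528/105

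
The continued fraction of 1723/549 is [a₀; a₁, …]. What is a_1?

1723 = 3·549 + 76   →  a_0 = 3
549 = 7·76 + 17   →  a_1 = 7

7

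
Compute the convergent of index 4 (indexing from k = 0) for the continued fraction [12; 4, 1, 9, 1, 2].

Using pₖ = aₖpₖ₋₁ + pₖ₋₂, qₖ = aₖqₖ₋₁ + qₖ₋₂ (with p₋₁=1, p₋₂=0, q₋₁=0, q₋₂=1):
  k=0: a=12, p=12, q=1
  k=1: a=4, p=49, q=4
  k=2: a=1, p=61, q=5
  k=3: a=9, p=598, q=49
  k=4: a=1, p=659, q=54

659/54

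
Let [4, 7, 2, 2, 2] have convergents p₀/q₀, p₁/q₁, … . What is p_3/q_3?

153/37

Using pₖ = aₖpₖ₋₁ + pₖ₋₂, qₖ = aₖqₖ₋₁ + qₖ₋₂ (with p₋₁=1, p₋₂=0, q₋₁=0, q₋₂=1):
  k=0: a=4, p=4, q=1
  k=1: a=7, p=29, q=7
  k=2: a=2, p=62, q=15
  k=3: a=2, p=153, q=37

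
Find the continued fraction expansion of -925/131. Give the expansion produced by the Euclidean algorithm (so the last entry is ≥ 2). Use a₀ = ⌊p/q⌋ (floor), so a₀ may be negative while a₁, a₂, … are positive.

[-8; 1, 15, 2, 1, 2]

-925 = -8·131 + 123
131 = 1·123 + 8
123 = 15·8 + 3
8 = 2·3 + 2
3 = 1·2 + 1
2 = 2·1 + 0  (stop)
So -925/131 = [-8; 1, 15, 2, 1, 2].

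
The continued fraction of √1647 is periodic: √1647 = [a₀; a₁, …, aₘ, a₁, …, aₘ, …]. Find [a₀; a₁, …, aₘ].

[40; 1, 1, 2, 1, 1, 80]

a₀ = ⌊√1647⌋ = 40.
With m₀=0, d₀=1 and mₖ₊₁ = dₖaₖ − mₖ, dₖ₊₁ = (n − mₖ₊₁²)/dₖ, aₖ₊₁ = ⌊(a₀+mₖ₊₁)/dₖ₊₁⌋:
  k=1: m=40, d=47, a=1
  k=2: m=7, d=34, a=1
  k=3: m=27, d=27, a=2
  k=4: m=27, d=34, a=1
  k=5: m=7, d=47, a=1
  k=6: m=40, d=1, a=80
d=1 and a=2a₀=80 at k=6, so the next step gives (m, d) = (40, 47) again — its k=1 value — and the period has length 6.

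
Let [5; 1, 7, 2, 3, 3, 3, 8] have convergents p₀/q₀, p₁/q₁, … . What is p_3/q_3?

Using pₖ = aₖpₖ₋₁ + pₖ₋₂, qₖ = aₖqₖ₋₁ + qₖ₋₂ (with p₋₁=1, p₋₂=0, q₋₁=0, q₋₂=1):
  k=0: a=5, p=5, q=1
  k=1: a=1, p=6, q=1
  k=2: a=7, p=47, q=8
  k=3: a=2, p=100, q=17

100/17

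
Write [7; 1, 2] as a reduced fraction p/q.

Using pₖ = aₖpₖ₋₁ + pₖ₋₂ and qₖ = aₖqₖ₋₁ + qₖ₋₂:
  k=0: a=7, p=7, q=1
  k=1: a=1, p=8, q=1
  k=2: a=2, p=23, q=3

23/3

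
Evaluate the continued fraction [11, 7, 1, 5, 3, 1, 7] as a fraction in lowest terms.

16925/1521

Fold from the inside: start with 7/1.
  1 + 1/7 = 8/7
  3 + 7/8 = 31/8
  5 + 8/31 = 163/31
  1 + 31/163 = 194/163
  7 + 163/194 = 1521/194
  11 + 194/1521 = 16925/1521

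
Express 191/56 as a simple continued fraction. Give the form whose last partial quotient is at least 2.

[3; 2, 2, 3, 3]

191 = 3·56 + 23
56 = 2·23 + 10
23 = 2·10 + 3
10 = 3·3 + 1
3 = 3·1 + 0  (stop)
So 191/56 = [3; 2, 2, 3, 3].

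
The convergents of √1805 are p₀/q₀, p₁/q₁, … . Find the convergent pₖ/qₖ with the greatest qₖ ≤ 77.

√1805 = [42; 2, 16, 2, 84, …] (period length 4).
Convergents:
  p_0/q_0 = 42/1
  p_1/q_1 = 85/2
  p_2/q_2 = 1402/33
  p_3/q_3 = 2889/68
  p_4/q_4 = 244078/5745
q_3 = 68 ≤ 77 < 5745 = q_4, so the answer is 2889/68.

2889/68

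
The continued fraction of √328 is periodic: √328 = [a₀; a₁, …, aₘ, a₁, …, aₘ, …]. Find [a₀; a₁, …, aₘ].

a₀ = ⌊√328⌋ = 18.
With m₀=0, d₀=1 and mₖ₊₁ = dₖaₖ − mₖ, dₖ₊₁ = (n − mₖ₊₁²)/dₖ, aₖ₊₁ = ⌊(a₀+mₖ₊₁)/dₖ₊₁⌋:
  k=1: m=18, d=4, a=9
  k=2: m=18, d=1, a=36
d=1 and a=2a₀=36 at k=2, so the next step gives (m, d) = (18, 4) again — its k=1 value — and the period has length 2.

[18; 9, 36]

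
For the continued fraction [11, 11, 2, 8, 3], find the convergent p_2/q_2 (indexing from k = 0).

255/23

Using pₖ = aₖpₖ₋₁ + pₖ₋₂, qₖ = aₖqₖ₋₁ + qₖ₋₂ (with p₋₁=1, p₋₂=0, q₋₁=0, q₋₂=1):
  k=0: a=11, p=11, q=1
  k=1: a=11, p=122, q=11
  k=2: a=2, p=255, q=23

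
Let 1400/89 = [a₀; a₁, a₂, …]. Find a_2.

2

1400 = 15·89 + 65   →  a_0 = 15
89 = 1·65 + 24   →  a_1 = 1
65 = 2·24 + 17   →  a_2 = 2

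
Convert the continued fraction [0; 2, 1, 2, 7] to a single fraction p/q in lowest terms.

22/59

Fold from the inside: start with 7/1.
  2 + 1/7 = 15/7
  1 + 7/15 = 22/15
  2 + 15/22 = 59/22
  0 + 22/59 = 22/59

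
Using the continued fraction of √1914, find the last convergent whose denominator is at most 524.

15356/351

√1914 = [43; 1, 2, 1, 86, …] (period length 4).
Convergents:
  p_0/q_0 = 43/1
  p_1/q_1 = 44/1
  p_2/q_2 = 131/3
  p_3/q_3 = 175/4
  p_4/q_4 = 15181/347
  p_5/q_5 = 15356/351
  p_6/q_6 = 45893/1049
q_5 = 351 ≤ 524 < 1049 = q_6, so the answer is 15356/351.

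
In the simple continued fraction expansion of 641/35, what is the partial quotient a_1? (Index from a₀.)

3

641 = 18·35 + 11   →  a_0 = 18
35 = 3·11 + 2   →  a_1 = 3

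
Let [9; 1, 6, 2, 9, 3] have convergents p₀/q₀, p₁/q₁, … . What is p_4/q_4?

Using pₖ = aₖpₖ₋₁ + pₖ₋₂, qₖ = aₖqₖ₋₁ + qₖ₋₂ (with p₋₁=1, p₋₂=0, q₋₁=0, q₋₂=1):
  k=0: a=9, p=9, q=1
  k=1: a=1, p=10, q=1
  k=2: a=6, p=69, q=7
  k=3: a=2, p=148, q=15
  k=4: a=9, p=1401, q=142

1401/142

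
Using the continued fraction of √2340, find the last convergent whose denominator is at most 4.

145/3

√2340 = [48; 2, 1, 2, 10, 2, 1, 2, 96, …] (period length 8).
Convergents:
  p_0/q_0 = 48/1
  p_1/q_1 = 97/2
  p_2/q_2 = 145/3
  p_3/q_3 = 387/8
q_2 = 3 ≤ 4 < 8 = q_3, so the answer is 145/3.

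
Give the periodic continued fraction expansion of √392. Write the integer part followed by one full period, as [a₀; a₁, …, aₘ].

a₀ = ⌊√392⌋ = 19.
With m₀=0, d₀=1 and mₖ₊₁ = dₖaₖ − mₖ, dₖ₊₁ = (n − mₖ₊₁²)/dₖ, aₖ₊₁ = ⌊(a₀+mₖ₊₁)/dₖ₊₁⌋:
  k=1: m=19, d=31, a=1
  k=2: m=12, d=8, a=3
  k=3: m=12, d=31, a=1
  k=4: m=19, d=1, a=38
d=1 and a=2a₀=38 at k=4, so the next step gives (m, d) = (19, 31) again — its k=1 value — and the period has length 4.

[19; 1, 3, 1, 38]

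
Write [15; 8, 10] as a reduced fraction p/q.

1225/81

Using pₖ = aₖpₖ₋₁ + pₖ₋₂ and qₖ = aₖqₖ₋₁ + qₖ₋₂:
  k=0: a=15, p=15, q=1
  k=1: a=8, p=121, q=8
  k=2: a=10, p=1225, q=81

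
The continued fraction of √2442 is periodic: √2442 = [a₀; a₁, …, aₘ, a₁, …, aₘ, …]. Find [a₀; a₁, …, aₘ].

[49; 2, 2, 2, 98]

a₀ = ⌊√2442⌋ = 49.
With m₀=0, d₀=1 and mₖ₊₁ = dₖaₖ − mₖ, dₖ₊₁ = (n − mₖ₊₁²)/dₖ, aₖ₊₁ = ⌊(a₀+mₖ₊₁)/dₖ₊₁⌋:
  k=1: m=49, d=41, a=2
  k=2: m=33, d=33, a=2
  k=3: m=33, d=41, a=2
  k=4: m=49, d=1, a=98
d=1 and a=2a₀=98 at k=4, so the next step gives (m, d) = (49, 41) again — its k=1 value — and the period has length 4.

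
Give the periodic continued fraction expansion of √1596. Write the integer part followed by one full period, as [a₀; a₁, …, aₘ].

a₀ = ⌊√1596⌋ = 39.

[39; 1, 18, 1, 78]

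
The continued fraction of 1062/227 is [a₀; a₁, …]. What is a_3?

9

1062 = 4·227 + 154   →  a_0 = 4
227 = 1·154 + 73   →  a_1 = 1
154 = 2·73 + 8   →  a_2 = 2
73 = 9·8 + 1   →  a_3 = 9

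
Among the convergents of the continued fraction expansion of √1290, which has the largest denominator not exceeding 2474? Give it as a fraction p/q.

√1290 = [35; 1, 10, 1, 70, …] (period length 4).
Convergents:
  p_0/q_0 = 35/1
  p_1/q_1 = 36/1
  p_2/q_2 = 395/11
  p_3/q_3 = 431/12
  p_4/q_4 = 30565/851
  p_5/q_5 = 30996/863
  p_6/q_6 = 340525/9481
q_5 = 863 ≤ 2474 < 9481 = q_6, so the answer is 30996/863.

30996/863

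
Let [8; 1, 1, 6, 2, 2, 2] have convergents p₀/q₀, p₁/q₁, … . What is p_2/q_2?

Using pₖ = aₖpₖ₋₁ + pₖ₋₂, qₖ = aₖqₖ₋₁ + qₖ₋₂ (with p₋₁=1, p₋₂=0, q₋₁=0, q₋₂=1):
  k=0: a=8, p=8, q=1
  k=1: a=1, p=9, q=1
  k=2: a=1, p=17, q=2

17/2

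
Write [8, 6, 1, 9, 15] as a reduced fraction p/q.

Using pₖ = aₖpₖ₋₁ + pₖ₋₂ and qₖ = aₖqₖ₋₁ + qₖ₋₂:
  k=0: a=8, p=8, q=1
  k=1: a=6, p=49, q=6
  k=2: a=1, p=57, q=7
  k=3: a=9, p=562, q=69
  k=4: a=15, p=8487, q=1042

8487/1042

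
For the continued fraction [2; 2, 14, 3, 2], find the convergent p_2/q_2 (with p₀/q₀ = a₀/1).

Using pₖ = aₖpₖ₋₁ + pₖ₋₂, qₖ = aₖqₖ₋₁ + qₖ₋₂ (with p₋₁=1, p₋₂=0, q₋₁=0, q₋₂=1):
  k=0: a=2, p=2, q=1
  k=1: a=2, p=5, q=2
  k=2: a=14, p=72, q=29

72/29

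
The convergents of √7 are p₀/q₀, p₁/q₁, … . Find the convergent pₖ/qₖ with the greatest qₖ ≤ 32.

√7 = [2; 1, 1, 1, 4, …] (period length 4).
Convergents:
  p_0/q_0 = 2/1
  p_1/q_1 = 3/1
  p_2/q_2 = 5/2
  p_3/q_3 = 8/3
  p_4/q_4 = 37/14
  p_5/q_5 = 45/17
  p_6/q_6 = 82/31
  p_7/q_7 = 127/48
q_6 = 31 ≤ 32 < 48 = q_7, so the answer is 82/31.

82/31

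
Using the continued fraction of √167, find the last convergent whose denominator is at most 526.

√167 = [12; 1, 11, 1, 24, …] (period length 4).
Convergents:
  p_0/q_0 = 12/1
  p_1/q_1 = 13/1
  p_2/q_2 = 155/12
  p_3/q_3 = 168/13
  p_4/q_4 = 4187/324
  p_5/q_5 = 4355/337
  p_6/q_6 = 52092/4031
q_5 = 337 ≤ 526 < 4031 = q_6, so the answer is 4355/337.

4355/337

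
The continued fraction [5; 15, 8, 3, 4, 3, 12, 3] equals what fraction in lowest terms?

Using pₖ = aₖpₖ₋₁ + pₖ₋₂ and qₖ = aₖqₖ₋₁ + qₖ₋₂:
  k=0: a=5, p=5, q=1
  k=1: a=15, p=76, q=15
  k=2: a=8, p=613, q=121
  k=3: a=3, p=1915, q=378
  k=4: a=4, p=8273, q=1633
  k=5: a=3, p=26734, q=5277
  k=6: a=12, p=329081, q=64957
  k=7: a=3, p=1013977, q=200148

1013977/200148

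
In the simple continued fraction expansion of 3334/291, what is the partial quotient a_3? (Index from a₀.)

3

3334 = 11·291 + 133   →  a_0 = 11
291 = 2·133 + 25   →  a_1 = 2
133 = 5·25 + 8   →  a_2 = 5
25 = 3·8 + 1   →  a_3 = 3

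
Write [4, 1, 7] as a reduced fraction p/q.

Fold from the inside: start with 7/1.
  1 + 1/7 = 8/7
  4 + 7/8 = 39/8

39/8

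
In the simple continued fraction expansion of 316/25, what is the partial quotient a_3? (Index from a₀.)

1

316 = 12·25 + 16   →  a_0 = 12
25 = 1·16 + 9   →  a_1 = 1
16 = 1·9 + 7   →  a_2 = 1
9 = 1·7 + 2   →  a_3 = 1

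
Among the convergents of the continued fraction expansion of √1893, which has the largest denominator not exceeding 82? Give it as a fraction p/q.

√1893 = [43; 1, 1, 28, 1, 1, 86, …] (period length 6).
Convergents:
  p_0/q_0 = 43/1
  p_1/q_1 = 44/1
  p_2/q_2 = 87/2
  p_3/q_3 = 2480/57
  p_4/q_4 = 2567/59
  p_5/q_5 = 5047/116
q_4 = 59 ≤ 82 < 116 = q_5, so the answer is 2567/59.

2567/59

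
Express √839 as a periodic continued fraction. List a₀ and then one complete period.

a₀ = ⌊√839⌋ = 28.
With m₀=0, d₀=1 and mₖ₊₁ = dₖaₖ − mₖ, dₖ₊₁ = (n − mₖ₊₁²)/dₖ, aₖ₊₁ = ⌊(a₀+mₖ₊₁)/dₖ₊₁⌋:
  k=1: m=28, d=55, a=1
  k=2: m=27, d=2, a=27
  k=3: m=27, d=55, a=1
  k=4: m=28, d=1, a=56
d=1 and a=2a₀=56 at k=4, so the next step gives (m, d) = (28, 55) again — its k=1 value — and the period has length 4.

[28; 1, 27, 1, 56]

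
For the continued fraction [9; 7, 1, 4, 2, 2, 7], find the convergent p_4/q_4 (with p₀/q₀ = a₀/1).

Using pₖ = aₖpₖ₋₁ + pₖ₋₂, qₖ = aₖqₖ₋₁ + qₖ₋₂ (with p₋₁=1, p₋₂=0, q₋₁=0, q₋₂=1):
  k=0: a=9, p=9, q=1
  k=1: a=7, p=64, q=7
  k=2: a=1, p=73, q=8
  k=3: a=4, p=356, q=39
  k=4: a=2, p=785, q=86

785/86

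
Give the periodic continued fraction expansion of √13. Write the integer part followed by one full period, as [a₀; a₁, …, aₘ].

[3; 1, 1, 1, 1, 6]

a₀ = ⌊√13⌋ = 3.
With m₀=0, d₀=1 and mₖ₊₁ = dₖaₖ − mₖ, dₖ₊₁ = (n − mₖ₊₁²)/dₖ, aₖ₊₁ = ⌊(a₀+mₖ₊₁)/dₖ₊₁⌋:
  k=1: m=3, d=4, a=1
  k=2: m=1, d=3, a=1
  k=3: m=2, d=3, a=1
  k=4: m=1, d=4, a=1
  k=5: m=3, d=1, a=6
d=1 and a=2a₀=6 at k=5, so the next step gives (m, d) = (3, 4) again — its k=1 value — and the period has length 5.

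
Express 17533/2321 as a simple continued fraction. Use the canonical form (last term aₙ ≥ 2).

17533 = 7×2321 + 1286
2321 = 1×1286 + 1035
1286 = 1×1035 + 251
1035 = 4×251 + 31
251 = 8×31 + 3
31 = 10×3 + 1
3 = 3×1 + 0  (stop)
So 17533/2321 = [7; 1, 1, 4, 8, 10, 3].

[7; 1, 1, 4, 8, 10, 3]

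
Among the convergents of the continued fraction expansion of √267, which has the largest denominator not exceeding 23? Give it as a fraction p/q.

√267 = [16; 2, 1, 15, 1, 2, 32, …] (period length 6).
Convergents:
  p_0/q_0 = 16/1
  p_1/q_1 = 33/2
  p_2/q_2 = 49/3
  p_3/q_3 = 768/47
q_2 = 3 ≤ 23 < 47 = q_3, so the answer is 49/3.

49/3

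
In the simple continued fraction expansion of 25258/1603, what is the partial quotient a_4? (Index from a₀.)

14

25258 = 15·1603 + 1213   →  a_0 = 15
1603 = 1·1213 + 390   →  a_1 = 1
1213 = 3·390 + 43   →  a_2 = 3
390 = 9·43 + 3   →  a_3 = 9
43 = 14·3 + 1   →  a_4 = 14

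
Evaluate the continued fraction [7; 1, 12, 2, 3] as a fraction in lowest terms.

745/94

Using pₖ = aₖpₖ₋₁ + pₖ₋₂ and qₖ = aₖqₖ₋₁ + qₖ₋₂:
  k=0: a=7, p=7, q=1
  k=1: a=1, p=8, q=1
  k=2: a=12, p=103, q=13
  k=3: a=2, p=214, q=27
  k=4: a=3, p=745, q=94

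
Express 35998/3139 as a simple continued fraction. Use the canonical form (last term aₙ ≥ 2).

[11; 2, 7, 3, 4, 7, 2]

35998 = 11×3139 + 1469
3139 = 2×1469 + 201
1469 = 7×201 + 62
201 = 3×62 + 15
62 = 4×15 + 2
15 = 7×2 + 1
2 = 2×1 + 0  (stop)
So 35998/3139 = [11; 2, 7, 3, 4, 7, 2].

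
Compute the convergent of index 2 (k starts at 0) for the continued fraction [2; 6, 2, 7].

Using pₖ = aₖpₖ₋₁ + pₖ₋₂, qₖ = aₖqₖ₋₁ + qₖ₋₂ (with p₋₁=1, p₋₂=0, q₋₁=0, q₋₂=1):
  k=0: a=2, p=2, q=1
  k=1: a=6, p=13, q=6
  k=2: a=2, p=28, q=13

28/13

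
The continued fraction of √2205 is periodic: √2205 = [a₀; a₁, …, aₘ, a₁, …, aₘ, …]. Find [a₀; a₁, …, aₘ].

a₀ = ⌊√2205⌋ = 46.
With m₀=0, d₀=1 and mₖ₊₁ = dₖaₖ − mₖ, dₖ₊₁ = (n − mₖ₊₁²)/dₖ, aₖ₊₁ = ⌊(a₀+mₖ₊₁)/dₖ₊₁⌋:
  k=1: m=46, d=89, a=1
  k=2: m=43, d=4, a=22
  k=3: m=45, d=45, a=2
  k=4: m=45, d=4, a=22
  k=5: m=43, d=89, a=1
  k=6: m=46, d=1, a=92
d=1 and a=2a₀=92 at k=6, so the next step gives (m, d) = (46, 89) again — its k=1 value — and the period has length 6.

[46; 1, 22, 2, 22, 1, 92]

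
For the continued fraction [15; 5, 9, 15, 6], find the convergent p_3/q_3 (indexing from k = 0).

Using pₖ = aₖpₖ₋₁ + pₖ₋₂, qₖ = aₖqₖ₋₁ + qₖ₋₂ (with p₋₁=1, p₋₂=0, q₋₁=0, q₋₂=1):
  k=0: a=15, p=15, q=1
  k=1: a=5, p=76, q=5
  k=2: a=9, p=699, q=46
  k=3: a=15, p=10561, q=695

10561/695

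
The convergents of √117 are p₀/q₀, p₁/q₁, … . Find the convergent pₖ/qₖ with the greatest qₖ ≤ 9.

54/5

√117 = [10; 1, 4, 2, 4, 1, 20, …] (period length 6).
Convergents:
  p_0/q_0 = 10/1
  p_1/q_1 = 11/1
  p_2/q_2 = 54/5
  p_3/q_3 = 119/11
q_2 = 5 ≤ 9 < 11 = q_3, so the answer is 54/5.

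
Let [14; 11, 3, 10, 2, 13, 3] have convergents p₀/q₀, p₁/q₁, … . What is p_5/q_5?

139742/9919

Using pₖ = aₖpₖ₋₁ + pₖ₋₂, qₖ = aₖqₖ₋₁ + qₖ₋₂ (with p₋₁=1, p₋₂=0, q₋₁=0, q₋₂=1):
  k=0: a=14, p=14, q=1
  k=1: a=11, p=155, q=11
  k=2: a=3, p=479, q=34
  k=3: a=10, p=4945, q=351
  k=4: a=2, p=10369, q=736
  k=5: a=13, p=139742, q=9919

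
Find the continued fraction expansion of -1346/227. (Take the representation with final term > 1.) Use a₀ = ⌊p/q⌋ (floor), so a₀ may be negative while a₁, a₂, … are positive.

-1346 = -6·227 + 16
227 = 14·16 + 3
16 = 5·3 + 1
3 = 3·1 + 0  (stop)
So -1346/227 = [-6; 14, 5, 3].

[-6; 14, 5, 3]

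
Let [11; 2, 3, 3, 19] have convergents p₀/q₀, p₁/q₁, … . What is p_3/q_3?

Using pₖ = aₖpₖ₋₁ + pₖ₋₂, qₖ = aₖqₖ₋₁ + qₖ₋₂ (with p₋₁=1, p₋₂=0, q₋₁=0, q₋₂=1):
  k=0: a=11, p=11, q=1
  k=1: a=2, p=23, q=2
  k=2: a=3, p=80, q=7
  k=3: a=3, p=263, q=23

263/23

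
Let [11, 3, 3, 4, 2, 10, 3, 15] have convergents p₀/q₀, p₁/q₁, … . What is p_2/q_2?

Using pₖ = aₖpₖ₋₁ + pₖ₋₂, qₖ = aₖqₖ₋₁ + qₖ₋₂ (with p₋₁=1, p₋₂=0, q₋₁=0, q₋₂=1):
  k=0: a=11, p=11, q=1
  k=1: a=3, p=34, q=3
  k=2: a=3, p=113, q=10

113/10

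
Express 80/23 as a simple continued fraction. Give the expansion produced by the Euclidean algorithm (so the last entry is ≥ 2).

80 = 3*23 + 11
23 = 2*11 + 1
11 = 11*1 + 0  (stop)
So 80/23 = [3; 2, 11].

[3; 2, 11]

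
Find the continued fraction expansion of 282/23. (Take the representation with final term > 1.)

282 = 12*23 + 6
23 = 3*6 + 5
6 = 1*5 + 1
5 = 5*1 + 0  (stop)
So 282/23 = [12; 3, 1, 5].

[12; 3, 1, 5]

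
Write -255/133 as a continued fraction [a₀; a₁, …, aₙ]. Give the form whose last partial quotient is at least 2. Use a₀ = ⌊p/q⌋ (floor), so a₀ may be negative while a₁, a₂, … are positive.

[-2; 12, 11]

-255 = -2·133 + 11
133 = 12·11 + 1
11 = 11·1 + 0  (stop)
So -255/133 = [-2; 12, 11].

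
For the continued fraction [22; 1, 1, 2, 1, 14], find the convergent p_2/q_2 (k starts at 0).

45/2

Using pₖ = aₖpₖ₋₁ + pₖ₋₂, qₖ = aₖqₖ₋₁ + qₖ₋₂ (with p₋₁=1, p₋₂=0, q₋₁=0, q₋₂=1):
  k=0: a=22, p=22, q=1
  k=1: a=1, p=23, q=1
  k=2: a=1, p=45, q=2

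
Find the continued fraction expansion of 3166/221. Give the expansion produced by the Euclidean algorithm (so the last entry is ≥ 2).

3166 = 14×221 + 72
221 = 3×72 + 5
72 = 14×5 + 2
5 = 2×2 + 1
2 = 2×1 + 0  (stop)
So 3166/221 = [14; 3, 14, 2, 2].

[14; 3, 14, 2, 2]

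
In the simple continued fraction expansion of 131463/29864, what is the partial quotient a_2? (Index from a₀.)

131463 = 4·29864 + 12007   →  a_0 = 4
29864 = 2·12007 + 5850   →  a_1 = 2
12007 = 2·5850 + 307   →  a_2 = 2

2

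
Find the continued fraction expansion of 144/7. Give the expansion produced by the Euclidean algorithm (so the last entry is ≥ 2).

[20; 1, 1, 3]

144 = 20·7 + 4
7 = 1·4 + 3
4 = 1·3 + 1
3 = 3·1 + 0  (stop)
So 144/7 = [20; 1, 1, 3].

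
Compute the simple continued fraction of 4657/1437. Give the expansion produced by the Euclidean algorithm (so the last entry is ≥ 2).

4657 = 3*1437 + 346
1437 = 4*346 + 53
346 = 6*53 + 28
53 = 1*28 + 25
28 = 1*25 + 3
25 = 8*3 + 1
3 = 3*1 + 0  (stop)
So 4657/1437 = [3; 4, 6, 1, 1, 8, 3].

[3; 4, 6, 1, 1, 8, 3]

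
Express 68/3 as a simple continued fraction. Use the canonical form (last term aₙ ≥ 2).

[22; 1, 2]

68 = 22·3 + 2
3 = 1·2 + 1
2 = 2·1 + 0  (stop)
So 68/3 = [22; 1, 2].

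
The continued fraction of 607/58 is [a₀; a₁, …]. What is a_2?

6

607 = 10·58 + 27   →  a_0 = 10
58 = 2·27 + 4   →  a_1 = 2
27 = 6·4 + 3   →  a_2 = 6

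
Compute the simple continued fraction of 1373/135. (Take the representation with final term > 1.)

[10; 5, 1, 6, 1, 2]

1373 = 10×135 + 23
135 = 5×23 + 20
23 = 1×20 + 3
20 = 6×3 + 2
3 = 1×2 + 1
2 = 2×1 + 0  (stop)
So 1373/135 = [10; 5, 1, 6, 1, 2].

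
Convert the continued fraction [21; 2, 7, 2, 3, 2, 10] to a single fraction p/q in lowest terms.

56913/2651

Using pₖ = aₖpₖ₋₁ + pₖ₋₂ and qₖ = aₖqₖ₋₁ + qₖ₋₂:
  k=0: a=21, p=21, q=1
  k=1: a=2, p=43, q=2
  k=2: a=7, p=322, q=15
  k=3: a=2, p=687, q=32
  k=4: a=3, p=2383, q=111
  k=5: a=2, p=5453, q=254
  k=6: a=10, p=56913, q=2651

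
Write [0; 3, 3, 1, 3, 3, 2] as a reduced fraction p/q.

113/369

Fold from the inside: start with 2/1.
  3 + 1/2 = 7/2
  3 + 2/7 = 23/7
  1 + 7/23 = 30/23
  3 + 23/30 = 113/30
  3 + 30/113 = 369/113
  0 + 113/369 = 113/369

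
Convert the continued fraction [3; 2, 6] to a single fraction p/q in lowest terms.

45/13

Fold from the inside: start with 6/1.
  2 + 1/6 = 13/6
  3 + 6/13 = 45/13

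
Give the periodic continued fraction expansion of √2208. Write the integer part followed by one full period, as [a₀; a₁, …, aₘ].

a₀ = ⌊√2208⌋ = 46.
With m₀=0, d₀=1 and mₖ₊₁ = dₖaₖ − mₖ, dₖ₊₁ = (n − mₖ₊₁²)/dₖ, aₖ₊₁ = ⌊(a₀+mₖ₊₁)/dₖ₊₁⌋:
  k=1: m=46, d=92, a=1
  k=2: m=46, d=1, a=92
d=1 and a=2a₀=92 at k=2, so the next step gives (m, d) = (46, 92) again — its k=1 value — and the period has length 2.

[46; 1, 92]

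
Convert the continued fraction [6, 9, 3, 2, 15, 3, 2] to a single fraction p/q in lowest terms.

43676/7151

Fold from the inside: start with 2/1.
  3 + 1/2 = 7/2
  15 + 2/7 = 107/7
  2 + 7/107 = 221/107
  3 + 107/221 = 770/221
  9 + 221/770 = 7151/770
  6 + 770/7151 = 43676/7151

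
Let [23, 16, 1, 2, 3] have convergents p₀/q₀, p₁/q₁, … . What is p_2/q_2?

Using pₖ = aₖpₖ₋₁ + pₖ₋₂, qₖ = aₖqₖ₋₁ + qₖ₋₂ (with p₋₁=1, p₋₂=0, q₋₁=0, q₋₂=1):
  k=0: a=23, p=23, q=1
  k=1: a=16, p=369, q=16
  k=2: a=1, p=392, q=17

392/17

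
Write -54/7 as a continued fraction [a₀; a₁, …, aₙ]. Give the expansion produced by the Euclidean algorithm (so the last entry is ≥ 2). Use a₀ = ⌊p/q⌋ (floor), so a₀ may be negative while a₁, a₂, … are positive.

[-8; 3, 2]

-54 = -8×7 + 2
7 = 3×2 + 1
2 = 2×1 + 0  (stop)
So -54/7 = [-8; 3, 2].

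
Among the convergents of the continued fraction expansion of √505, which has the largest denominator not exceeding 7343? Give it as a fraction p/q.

√505 = [22; 2, 8, 2, 44, …] (period length 4).
Convergents:
  p_0/q_0 = 22/1
  p_1/q_1 = 45/2
  p_2/q_2 = 382/17
  p_3/q_3 = 809/36
  p_4/q_4 = 35978/1601
  p_5/q_5 = 72765/3238
  p_6/q_6 = 618098/27505
q_5 = 3238 ≤ 7343 < 27505 = q_6, so the answer is 72765/3238.

72765/3238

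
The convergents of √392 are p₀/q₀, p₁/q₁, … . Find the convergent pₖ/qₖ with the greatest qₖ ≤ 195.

3841/194

√392 = [19; 1, 3, 1, 38, …] (period length 4).
Convergents:
  p_0/q_0 = 19/1
  p_1/q_1 = 20/1
  p_2/q_2 = 79/4
  p_3/q_3 = 99/5
  p_4/q_4 = 3841/194
  p_5/q_5 = 3940/199
q_4 = 194 ≤ 195 < 199 = q_5, so the answer is 3841/194.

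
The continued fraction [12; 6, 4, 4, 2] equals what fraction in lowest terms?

2882/237

Fold from the inside: start with 2/1.
  4 + 1/2 = 9/2
  4 + 2/9 = 38/9
  6 + 9/38 = 237/38
  12 + 38/237 = 2882/237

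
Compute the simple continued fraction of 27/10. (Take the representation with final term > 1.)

27 = 2*10 + 7
10 = 1*7 + 3
7 = 2*3 + 1
3 = 3*1 + 0  (stop)
So 27/10 = [2; 1, 2, 3].

[2; 1, 2, 3]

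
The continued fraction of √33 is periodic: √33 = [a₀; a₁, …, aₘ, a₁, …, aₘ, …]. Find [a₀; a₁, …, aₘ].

[5; 1, 2, 1, 10]

a₀ = ⌊√33⌋ = 5.
With m₀=0, d₀=1 and mₖ₊₁ = dₖaₖ − mₖ, dₖ₊₁ = (n − mₖ₊₁²)/dₖ, aₖ₊₁ = ⌊(a₀+mₖ₊₁)/dₖ₊₁⌋:
  k=1: m=5, d=8, a=1
  k=2: m=3, d=3, a=2
  k=3: m=3, d=8, a=1
  k=4: m=5, d=1, a=10
d=1 and a=2a₀=10 at k=4, so the next step gives (m, d) = (5, 8) again — its k=1 value — and the period has length 4.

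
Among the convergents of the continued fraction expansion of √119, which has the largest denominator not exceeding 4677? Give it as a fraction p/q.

28799/2640

√119 = [10; 1, 9, 1, 20, …] (period length 4).
Convergents:
  p_0/q_0 = 10/1
  p_1/q_1 = 11/1
  p_2/q_2 = 109/10
  p_3/q_3 = 120/11
  p_4/q_4 = 2509/230
  p_5/q_5 = 2629/241
  p_6/q_6 = 26170/2399
  p_7/q_7 = 28799/2640
  p_8/q_8 = 602150/55199
q_7 = 2640 ≤ 4677 < 55199 = q_8, so the answer is 28799/2640.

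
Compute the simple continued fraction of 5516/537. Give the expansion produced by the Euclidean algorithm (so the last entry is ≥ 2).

[10; 3, 1, 2, 9, 2, 2]

5516 = 10×537 + 146
537 = 3×146 + 99
146 = 1×99 + 47
99 = 2×47 + 5
47 = 9×5 + 2
5 = 2×2 + 1
2 = 2×1 + 0  (stop)
So 5516/537 = [10; 3, 1, 2, 9, 2, 2].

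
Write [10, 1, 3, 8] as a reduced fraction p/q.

Fold from the inside: start with 8/1.
  3 + 1/8 = 25/8
  1 + 8/25 = 33/25
  10 + 25/33 = 355/33

355/33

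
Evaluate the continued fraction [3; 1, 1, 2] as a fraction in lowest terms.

18/5

Fold from the inside: start with 2/1.
  1 + 1/2 = 3/2
  1 + 2/3 = 5/3
  3 + 3/5 = 18/5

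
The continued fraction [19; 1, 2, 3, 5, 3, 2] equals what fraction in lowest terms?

7702/391

Using pₖ = aₖpₖ₋₁ + pₖ₋₂ and qₖ = aₖqₖ₋₁ + qₖ₋₂:
  k=0: a=19, p=19, q=1
  k=1: a=1, p=20, q=1
  k=2: a=2, p=59, q=3
  k=3: a=3, p=197, q=10
  k=4: a=5, p=1044, q=53
  k=5: a=3, p=3329, q=169
  k=6: a=2, p=7702, q=391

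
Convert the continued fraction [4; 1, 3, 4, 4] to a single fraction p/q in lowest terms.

343/72

Using pₖ = aₖpₖ₋₁ + pₖ₋₂ and qₖ = aₖqₖ₋₁ + qₖ₋₂:
  k=0: a=4, p=4, q=1
  k=1: a=1, p=5, q=1
  k=2: a=3, p=19, q=4
  k=3: a=4, p=81, q=17
  k=4: a=4, p=343, q=72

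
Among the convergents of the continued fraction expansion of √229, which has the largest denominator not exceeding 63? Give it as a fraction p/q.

227/15

√229 = [15; 7, 1, 1, 7, 30, …] (period length 5).
Convergents:
  p_0/q_0 = 15/1
  p_1/q_1 = 106/7
  p_2/q_2 = 121/8
  p_3/q_3 = 227/15
  p_4/q_4 = 1710/113
q_3 = 15 ≤ 63 < 113 = q_4, so the answer is 227/15.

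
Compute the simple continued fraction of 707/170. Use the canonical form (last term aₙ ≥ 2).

707 = 4·170 + 27
170 = 6·27 + 8
27 = 3·8 + 3
8 = 2·3 + 2
3 = 1·2 + 1
2 = 2·1 + 0  (stop)
So 707/170 = [4; 6, 3, 2, 1, 2].

[4; 6, 3, 2, 1, 2]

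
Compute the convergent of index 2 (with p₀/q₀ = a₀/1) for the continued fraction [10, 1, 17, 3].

Using pₖ = aₖpₖ₋₁ + pₖ₋₂, qₖ = aₖqₖ₋₁ + qₖ₋₂ (with p₋₁=1, p₋₂=0, q₋₁=0, q₋₂=1):
  k=0: a=10, p=10, q=1
  k=1: a=1, p=11, q=1
  k=2: a=17, p=197, q=18

197/18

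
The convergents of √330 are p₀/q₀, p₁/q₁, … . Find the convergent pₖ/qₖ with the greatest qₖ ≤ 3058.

23761/1308

√330 = [18; 6, 36, …] (period length 2).
Convergents:
  p_0/q_0 = 18/1
  p_1/q_1 = 109/6
  p_2/q_2 = 3942/217
  p_3/q_3 = 23761/1308
  p_4/q_4 = 859338/47305
q_3 = 1308 ≤ 3058 < 47305 = q_4, so the answer is 23761/1308.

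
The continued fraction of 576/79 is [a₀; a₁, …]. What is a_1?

576 = 7·79 + 23   →  a_0 = 7
79 = 3·23 + 10   →  a_1 = 3

3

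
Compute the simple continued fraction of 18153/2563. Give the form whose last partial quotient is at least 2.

[7; 12, 11, 6, 3]

18153 = 7*2563 + 212
2563 = 12*212 + 19
212 = 11*19 + 3
19 = 6*3 + 1
3 = 3*1 + 0  (stop)
So 18153/2563 = [7; 12, 11, 6, 3].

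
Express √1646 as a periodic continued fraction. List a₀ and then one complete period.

a₀ = ⌊√1646⌋ = 40.
With m₀=0, d₀=1 and mₖ₊₁ = dₖaₖ − mₖ, dₖ₊₁ = (n − mₖ₊₁²)/dₖ, aₖ₊₁ = ⌊(a₀+mₖ₊₁)/dₖ₊₁⌋:
  k=1: m=40, d=46, a=1
  k=2: m=6, d=35, a=1
  k=3: m=29, d=23, a=3
  k=4: m=40, d=2, a=40
  k=5: m=40, d=23, a=3
  k=6: m=29, d=35, a=1
  k=7: m=6, d=46, a=1
  k=8: m=40, d=1, a=80
d=1 and a=2a₀=80 at k=8, so the next step gives (m, d) = (40, 46) again — its k=1 value — and the period has length 8.

[40; 1, 1, 3, 40, 3, 1, 1, 80]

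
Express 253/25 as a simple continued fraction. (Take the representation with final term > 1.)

[10; 8, 3]

253 = 10·25 + 3
25 = 8·3 + 1
3 = 3·1 + 0  (stop)
So 253/25 = [10; 8, 3].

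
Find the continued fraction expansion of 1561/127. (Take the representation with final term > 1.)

1561 = 12·127 + 37
127 = 3·37 + 16
37 = 2·16 + 5
16 = 3·5 + 1
5 = 5·1 + 0  (stop)
So 1561/127 = [12; 3, 2, 3, 5].

[12; 3, 2, 3, 5]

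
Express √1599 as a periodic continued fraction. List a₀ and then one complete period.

[39; 1, 78]

a₀ = ⌊√1599⌋ = 39.
With m₀=0, d₀=1 and mₖ₊₁ = dₖaₖ − mₖ, dₖ₊₁ = (n − mₖ₊₁²)/dₖ, aₖ₊₁ = ⌊(a₀+mₖ₊₁)/dₖ₊₁⌋:
  k=1: m=39, d=78, a=1
  k=2: m=39, d=1, a=78
d=1 and a=2a₀=78 at k=2, so the next step gives (m, d) = (39, 78) again — its k=1 value — and the period has length 2.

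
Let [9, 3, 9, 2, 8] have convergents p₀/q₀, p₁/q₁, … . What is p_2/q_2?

261/28

Using pₖ = aₖpₖ₋₁ + pₖ₋₂, qₖ = aₖqₖ₋₁ + qₖ₋₂ (with p₋₁=1, p₋₂=0, q₋₁=0, q₋₂=1):
  k=0: a=9, p=9, q=1
  k=1: a=3, p=28, q=3
  k=2: a=9, p=261, q=28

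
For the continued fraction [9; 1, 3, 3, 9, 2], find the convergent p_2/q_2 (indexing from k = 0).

39/4

Using pₖ = aₖpₖ₋₁ + pₖ₋₂, qₖ = aₖqₖ₋₁ + qₖ₋₂ (with p₋₁=1, p₋₂=0, q₋₁=0, q₋₂=1):
  k=0: a=9, p=9, q=1
  k=1: a=1, p=10, q=1
  k=2: a=3, p=39, q=4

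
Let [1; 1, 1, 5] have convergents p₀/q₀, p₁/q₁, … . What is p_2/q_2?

3/2

Using pₖ = aₖpₖ₋₁ + pₖ₋₂, qₖ = aₖqₖ₋₁ + qₖ₋₂ (with p₋₁=1, p₋₂=0, q₋₁=0, q₋₂=1):
  k=0: a=1, p=1, q=1
  k=1: a=1, p=2, q=1
  k=2: a=1, p=3, q=2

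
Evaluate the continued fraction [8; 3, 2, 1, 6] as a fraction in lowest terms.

Fold from the inside: start with 6/1.
  1 + 1/6 = 7/6
  2 + 6/7 = 20/7
  3 + 7/20 = 67/20
  8 + 20/67 = 556/67

556/67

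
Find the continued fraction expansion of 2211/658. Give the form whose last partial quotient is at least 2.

2211 = 3×658 + 237
658 = 2×237 + 184
237 = 1×184 + 53
184 = 3×53 + 25
53 = 2×25 + 3
25 = 8×3 + 1
3 = 3×1 + 0  (stop)
So 2211/658 = [3; 2, 1, 3, 2, 8, 3].

[3; 2, 1, 3, 2, 8, 3]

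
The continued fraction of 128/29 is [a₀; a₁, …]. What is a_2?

2

128 = 4·29 + 12   →  a_0 = 4
29 = 2·12 + 5   →  a_1 = 2
12 = 2·5 + 2   →  a_2 = 2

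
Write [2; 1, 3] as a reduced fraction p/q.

11/4

Fold from the inside: start with 3/1.
  1 + 1/3 = 4/3
  2 + 3/4 = 11/4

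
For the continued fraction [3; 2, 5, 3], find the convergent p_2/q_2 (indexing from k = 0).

38/11

Using pₖ = aₖpₖ₋₁ + pₖ₋₂, qₖ = aₖqₖ₋₁ + qₖ₋₂ (with p₋₁=1, p₋₂=0, q₋₁=0, q₋₂=1):
  k=0: a=3, p=3, q=1
  k=1: a=2, p=7, q=2
  k=2: a=5, p=38, q=11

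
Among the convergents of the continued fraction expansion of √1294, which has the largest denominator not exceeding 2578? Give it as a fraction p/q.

91909/2555

√1294 = [35; 1, 34, 1, 70, …] (period length 4).
Convergents:
  p_0/q_0 = 35/1
  p_1/q_1 = 36/1
  p_2/q_2 = 1259/35
  p_3/q_3 = 1295/36
  p_4/q_4 = 91909/2555
  p_5/q_5 = 93204/2591
q_4 = 2555 ≤ 2578 < 2591 = q_5, so the answer is 91909/2555.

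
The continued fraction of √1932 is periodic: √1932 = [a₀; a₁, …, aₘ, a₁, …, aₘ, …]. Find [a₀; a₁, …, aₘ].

[43; 1, 20, 1, 86]

a₀ = ⌊√1932⌋ = 43.
With m₀=0, d₀=1 and mₖ₊₁ = dₖaₖ − mₖ, dₖ₊₁ = (n − mₖ₊₁²)/dₖ, aₖ₊₁ = ⌊(a₀+mₖ₊₁)/dₖ₊₁⌋:
  k=1: m=43, d=83, a=1
  k=2: m=40, d=4, a=20
  k=3: m=40, d=83, a=1
  k=4: m=43, d=1, a=86
d=1 and a=2a₀=86 at k=4, so the next step gives (m, d) = (43, 83) again — its k=1 value — and the period has length 4.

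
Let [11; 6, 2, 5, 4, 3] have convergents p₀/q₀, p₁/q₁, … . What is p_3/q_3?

Using pₖ = aₖpₖ₋₁ + pₖ₋₂, qₖ = aₖqₖ₋₁ + qₖ₋₂ (with p₋₁=1, p₋₂=0, q₋₁=0, q₋₂=1):
  k=0: a=11, p=11, q=1
  k=1: a=6, p=67, q=6
  k=2: a=2, p=145, q=13
  k=3: a=5, p=792, q=71

792/71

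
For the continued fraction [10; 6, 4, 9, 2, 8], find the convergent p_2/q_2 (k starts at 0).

Using pₖ = aₖpₖ₋₁ + pₖ₋₂, qₖ = aₖqₖ₋₁ + qₖ₋₂ (with p₋₁=1, p₋₂=0, q₋₁=0, q₋₂=1):
  k=0: a=10, p=10, q=1
  k=1: a=6, p=61, q=6
  k=2: a=4, p=254, q=25

254/25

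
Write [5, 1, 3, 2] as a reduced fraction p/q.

Fold from the inside: start with 2/1.
  3 + 1/2 = 7/2
  1 + 2/7 = 9/7
  5 + 7/9 = 52/9

52/9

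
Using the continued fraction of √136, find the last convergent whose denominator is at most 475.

√136 = [11; 1, 1, 1, 22, …] (period length 4).
Convergents:
  p_0/q_0 = 11/1
  p_1/q_1 = 12/1
  p_2/q_2 = 23/2
  p_3/q_3 = 35/3
  p_4/q_4 = 793/68
  p_5/q_5 = 828/71
  p_6/q_6 = 1621/139
  p_7/q_7 = 2449/210
  p_8/q_8 = 55499/4759
q_7 = 210 ≤ 475 < 4759 = q_8, so the answer is 2449/210.

2449/210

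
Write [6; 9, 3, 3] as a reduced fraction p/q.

568/93

Fold from the inside: start with 3/1.
  3 + 1/3 = 10/3
  9 + 3/10 = 93/10
  6 + 10/93 = 568/93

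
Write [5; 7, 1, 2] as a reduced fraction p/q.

Fold from the inside: start with 2/1.
  1 + 1/2 = 3/2
  7 + 2/3 = 23/3
  5 + 3/23 = 118/23

118/23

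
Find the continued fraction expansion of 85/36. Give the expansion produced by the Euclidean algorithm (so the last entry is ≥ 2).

85 = 2*36 + 13
36 = 2*13 + 10
13 = 1*10 + 3
10 = 3*3 + 1
3 = 3*1 + 0  (stop)
So 85/36 = [2; 2, 1, 3, 3].

[2; 2, 1, 3, 3]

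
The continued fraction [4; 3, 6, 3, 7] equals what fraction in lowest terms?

1895/439

Using pₖ = aₖpₖ₋₁ + pₖ₋₂ and qₖ = aₖqₖ₋₁ + qₖ₋₂:
  k=0: a=4, p=4, q=1
  k=1: a=3, p=13, q=3
  k=2: a=6, p=82, q=19
  k=3: a=3, p=259, q=60
  k=4: a=7, p=1895, q=439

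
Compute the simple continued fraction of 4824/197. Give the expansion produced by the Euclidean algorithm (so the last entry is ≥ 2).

4824 = 24·197 + 96
197 = 2·96 + 5
96 = 19·5 + 1
5 = 5·1 + 0  (stop)
So 4824/197 = [24; 2, 19, 5].

[24; 2, 19, 5]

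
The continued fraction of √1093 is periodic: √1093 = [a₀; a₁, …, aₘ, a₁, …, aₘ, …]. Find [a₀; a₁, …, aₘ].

a₀ = ⌊√1093⌋ = 33.
With m₀=0, d₀=1 and mₖ₊₁ = dₖaₖ − mₖ, dₖ₊₁ = (n − mₖ₊₁²)/dₖ, aₖ₊₁ = ⌊(a₀+mₖ₊₁)/dₖ₊₁⌋:
  k=1: m=33, d=4, a=16
  k=2: m=31, d=33, a=1
  k=3: m=2, d=33, a=1
  k=4: m=31, d=4, a=16
  k=5: m=33, d=1, a=66
d=1 and a=2a₀=66 at k=5, so the next step gives (m, d) = (33, 4) again — its k=1 value — and the period has length 5.

[33; 16, 1, 1, 16, 66]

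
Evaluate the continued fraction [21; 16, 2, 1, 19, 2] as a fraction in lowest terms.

41638/1977

Fold from the inside: start with 2/1.
  19 + 1/2 = 39/2
  1 + 2/39 = 41/39
  2 + 39/41 = 121/41
  16 + 41/121 = 1977/121
  21 + 121/1977 = 41638/1977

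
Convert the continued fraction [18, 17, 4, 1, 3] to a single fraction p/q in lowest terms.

5905/327

Fold from the inside: start with 3/1.
  1 + 1/3 = 4/3
  4 + 3/4 = 19/4
  17 + 4/19 = 327/19
  18 + 19/327 = 5905/327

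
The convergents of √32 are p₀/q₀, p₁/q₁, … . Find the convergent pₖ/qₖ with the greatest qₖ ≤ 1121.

6149/1087

√32 = [5; 1, 1, 1, 10, …] (period length 4).
Convergents:
  p_0/q_0 = 5/1
  p_1/q_1 = 6/1
  p_2/q_2 = 11/2
  p_3/q_3 = 17/3
  p_4/q_4 = 181/32
  p_5/q_5 = 198/35
  p_6/q_6 = 379/67
  p_7/q_7 = 577/102
  p_8/q_8 = 6149/1087
  p_9/q_9 = 6726/1189
q_8 = 1087 ≤ 1121 < 1189 = q_9, so the answer is 6149/1087.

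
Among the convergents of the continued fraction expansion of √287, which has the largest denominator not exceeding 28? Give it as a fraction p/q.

√287 = [16; 1, 15, 1, 32, …] (period length 4).
Convergents:
  p_0/q_0 = 16/1
  p_1/q_1 = 17/1
  p_2/q_2 = 271/16
  p_3/q_3 = 288/17
  p_4/q_4 = 9487/560
q_3 = 17 ≤ 28 < 560 = q_4, so the answer is 288/17.

288/17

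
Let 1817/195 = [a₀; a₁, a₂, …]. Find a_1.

1817 = 9·195 + 62   →  a_0 = 9
195 = 3·62 + 9   →  a_1 = 3

3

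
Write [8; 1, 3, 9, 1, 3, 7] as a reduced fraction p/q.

10166/1161

Using pₖ = aₖpₖ₋₁ + pₖ₋₂ and qₖ = aₖqₖ₋₁ + qₖ₋₂:
  k=0: a=8, p=8, q=1
  k=1: a=1, p=9, q=1
  k=2: a=3, p=35, q=4
  k=3: a=9, p=324, q=37
  k=4: a=1, p=359, q=41
  k=5: a=3, p=1401, q=160
  k=6: a=7, p=10166, q=1161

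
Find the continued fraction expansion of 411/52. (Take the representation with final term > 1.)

[7; 1, 9, 2, 2]

411 = 7*52 + 47
52 = 1*47 + 5
47 = 9*5 + 2
5 = 2*2 + 1
2 = 2*1 + 0  (stop)
So 411/52 = [7; 1, 9, 2, 2].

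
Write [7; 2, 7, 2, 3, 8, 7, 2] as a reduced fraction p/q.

104723/14022

Fold from the inside: start with 2/1.
  7 + 1/2 = 15/2
  8 + 2/15 = 122/15
  3 + 15/122 = 381/122
  2 + 122/381 = 884/381
  7 + 381/884 = 6569/884
  2 + 884/6569 = 14022/6569
  7 + 6569/14022 = 104723/14022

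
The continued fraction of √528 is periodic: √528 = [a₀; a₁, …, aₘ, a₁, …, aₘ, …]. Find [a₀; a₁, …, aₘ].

[22; 1, 44]

a₀ = ⌊√528⌋ = 22.
With m₀=0, d₀=1 and mₖ₊₁ = dₖaₖ − mₖ, dₖ₊₁ = (n − mₖ₊₁²)/dₖ, aₖ₊₁ = ⌊(a₀+mₖ₊₁)/dₖ₊₁⌋:
  k=1: m=22, d=44, a=1
  k=2: m=22, d=1, a=44
d=1 and a=2a₀=44 at k=2, so the next step gives (m, d) = (22, 44) again — its k=1 value — and the period has length 2.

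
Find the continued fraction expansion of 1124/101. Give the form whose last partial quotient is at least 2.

1124 = 11×101 + 13
101 = 7×13 + 10
13 = 1×10 + 3
10 = 3×3 + 1
3 = 3×1 + 0  (stop)
So 1124/101 = [11; 7, 1, 3, 3].

[11; 7, 1, 3, 3]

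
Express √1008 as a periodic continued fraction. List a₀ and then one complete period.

[31; 1, 2, 1, 62]

a₀ = ⌊√1008⌋ = 31.
With m₀=0, d₀=1 and mₖ₊₁ = dₖaₖ − mₖ, dₖ₊₁ = (n − mₖ₊₁²)/dₖ, aₖ₊₁ = ⌊(a₀+mₖ₊₁)/dₖ₊₁⌋:
  k=1: m=31, d=47, a=1
  k=2: m=16, d=16, a=2
  k=3: m=16, d=47, a=1
  k=4: m=31, d=1, a=62
d=1 and a=2a₀=62 at k=4, so the next step gives (m, d) = (31, 47) again — its k=1 value — and the period has length 4.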